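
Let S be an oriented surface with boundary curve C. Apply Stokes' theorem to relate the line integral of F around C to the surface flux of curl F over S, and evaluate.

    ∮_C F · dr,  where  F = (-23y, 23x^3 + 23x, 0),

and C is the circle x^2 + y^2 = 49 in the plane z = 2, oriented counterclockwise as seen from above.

Let S be the flat disk x^2 + y^2 ≤ 49 in the plane z = 2, with upward unit normal n̂ = ẑ. By Stokes' theorem,

    ∮_C F · dr = ∬_S (∇ × F) · n̂ dS = ∬_D (curl F)_z dA,

where D is the disk x^2 + y^2 ≤ 49.

Compute the curl of F = (-23y, 23x^3 + 23x, 0):
    (∇ × F)_x = ∂F_z/∂y - ∂F_y/∂z = 0,
    (∇ × F)_y = ∂F_x/∂z - ∂F_z/∂x = 0,
    (∇ × F)_z = ∂F_y/∂x - ∂F_x/∂y = 69x^2 + 46.

On z = 2, (curl F)_z = 69x^2 + 46.

Convert to polar (x = r cos θ, y = r sin θ, dA = r dr dθ); the integrand becomes 69r^2cos(θ)^2 + 46, so

    ∬_D (curl F)_z dA = ∫_0^{2π} ∫_0^{7} (69r^2cos(θ)^2 + 46) · r dr dθ.

Inner (r from 0 to 7): 165669cos(θ)^2/4 + 1127.
Outer (θ from 0 to 2π): 174685π/4.

Therefore ∮_C F · dr = 174685π/4.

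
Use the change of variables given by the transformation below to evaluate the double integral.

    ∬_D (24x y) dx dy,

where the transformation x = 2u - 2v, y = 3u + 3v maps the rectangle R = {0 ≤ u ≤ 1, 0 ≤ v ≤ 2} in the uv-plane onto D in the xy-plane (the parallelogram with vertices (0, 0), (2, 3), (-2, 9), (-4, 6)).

Compute the Jacobian determinant of (x, y) with respect to (u, v):

    ∂(x,y)/∂(u,v) = | 2  -2 | = (2)(3) - (-2)(3) = 12.
                   | 3  3 |

Its absolute value is |J| = 12 (the area scaling factor).

Substituting x = 2u - 2v, y = 3u + 3v into the integrand,

    24x y → 144u^2 - 144v^2,

so the integral becomes

    ∬_R (144u^2 - 144v^2) · |J| du dv = ∫_0^1 ∫_0^2 (1728u^2 - 1728v^2) dv du.

Inner (v): 3456u^2 - 4608.
Outer (u): -3456.

Therefore ∬_D (24x y) dx dy = -3456.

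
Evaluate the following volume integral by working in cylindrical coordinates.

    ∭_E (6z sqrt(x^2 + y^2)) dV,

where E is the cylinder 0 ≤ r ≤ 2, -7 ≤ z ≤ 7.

In cylindrical coordinates, x = r cos(θ), y = r sin(θ), z = z, and dV = r dr dθ dz.

The integrand becomes 6r z, so

    ∭_E (6z sqrt(x^2 + y^2)) dV = ∫_{0}^{2π} ∫_{0}^{2} ∫_{-7}^{7} (6r z) · r dz dr dθ.

Inner (z): 0.
Middle (r from 0 to 2): 0.
Outer (θ): 0.

Therefore the triple integral equals 0.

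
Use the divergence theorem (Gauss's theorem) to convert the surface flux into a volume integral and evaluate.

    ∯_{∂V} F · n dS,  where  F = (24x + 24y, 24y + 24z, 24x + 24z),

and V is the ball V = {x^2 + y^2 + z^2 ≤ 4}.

By the divergence theorem,

    ∯_{∂V} F · n dS = ∭_V (∇ · F) dV.

Compute the divergence:
    ∇ · F = ∂F_x/∂x + ∂F_y/∂y + ∂F_z/∂z = 24 + 24 + 24 = 72.

In spherical coordinates, x = ρ sin(φ) cos(θ), y = ρ sin(φ) sin(θ), z = ρ cos(φ), dV = ρ^2 sin(φ) dρ dφ dθ, with 0 ≤ ρ ≤ 2, 0 ≤ φ ≤ π, 0 ≤ θ ≤ 2π.

The integrand, after substitution and multiplying by the volume element, becomes (72) · ρ^2 sin(φ), so

    ∭_V (∇·F) dV = ∫_0^{2π} ∫_0^{π} ∫_0^{2} (72) · ρ^2 sin(φ) dρ dφ dθ.

Inner (ρ from 0 to 2): 192sin(φ).
Middle (φ from 0 to π): 384.
Outer (θ from 0 to 2π): 768π.

Therefore ∯_{∂V} F · n dS = 768π.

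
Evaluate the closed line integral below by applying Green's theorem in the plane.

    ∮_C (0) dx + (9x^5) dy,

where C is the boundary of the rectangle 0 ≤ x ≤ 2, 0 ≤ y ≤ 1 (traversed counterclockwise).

Green's theorem converts the closed line integral into a double integral over the enclosed region D:

    ∮_C P dx + Q dy = ∬_D (∂Q/∂x - ∂P/∂y) dA.

Here P = 0, Q = 9x^5, so

    ∂Q/∂x = 45x^4,    ∂P/∂y = 0,
    ∂Q/∂x - ∂P/∂y = 45x^4.

D is the region 0 ≤ x ≤ 2, 0 ≤ y ≤ 1. Evaluating the double integral:

    ∬_D (45x^4) dA = ∫_0^{2} ∫_0^{1} (45x^4) dy dx.

Inner (y from 0 to 1): 45x^4.
Outer (x from 0 to 2): 288.

Therefore ∮_C P dx + Q dy = 288.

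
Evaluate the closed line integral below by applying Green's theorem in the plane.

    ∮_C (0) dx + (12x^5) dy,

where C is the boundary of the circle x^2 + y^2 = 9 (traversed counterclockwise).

Green's theorem converts the closed line integral into a double integral over the enclosed region D:

    ∮_C P dx + Q dy = ∬_D (∂Q/∂x - ∂P/∂y) dA.

Here P = 0, Q = 12x^5, so

    ∂Q/∂x = 60x^4,    ∂P/∂y = 0,
    ∂Q/∂x - ∂P/∂y = 60x^4.

D is the region x^2 + y^2 ≤ 9. Evaluating the double integral:

In polar coordinates (x = r cos θ, y = r sin θ, dA = r dr dθ) the integrand becomes 60r^4cos(θ)^4, so

    ∬_D (60x^4) dA = ∫_0^{2π} ∫_0^{3} (60r^4cos(θ)^4) · r dr dθ.

Inner (r from 0 to 3): 7290cos(θ)^4.
Outer (θ from 0 to 2π): 10935π/2.

Therefore ∮_C P dx + Q dy = 10935π/2.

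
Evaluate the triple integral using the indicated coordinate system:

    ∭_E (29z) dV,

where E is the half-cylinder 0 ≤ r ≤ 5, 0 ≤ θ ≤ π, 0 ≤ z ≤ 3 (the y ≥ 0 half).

In cylindrical coordinates, x = r cos(θ), y = r sin(θ), z = z, and dV = r dr dθ dz.

The integrand becomes 29z, so

    ∭_E (29z) dV = ∫_{0}^{π} ∫_{0}^{5} ∫_{0}^{3} (29z) · r dz dr dθ.

Inner (z): 261r/2.
Middle (r from 0 to 5): 6525/4.
Outer (θ): 6525π/4.

Therefore the triple integral equals 6525π/4.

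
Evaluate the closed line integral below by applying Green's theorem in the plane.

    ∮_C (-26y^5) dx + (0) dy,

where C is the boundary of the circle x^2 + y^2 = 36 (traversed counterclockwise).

Green's theorem converts the closed line integral into a double integral over the enclosed region D:

    ∮_C P dx + Q dy = ∬_D (∂Q/∂x - ∂P/∂y) dA.

Here P = -26y^5, Q = 0, so

    ∂Q/∂x = 0,    ∂P/∂y = -130y^4,
    ∂Q/∂x - ∂P/∂y = 130y^4.

D is the region x^2 + y^2 ≤ 36. Evaluating the double integral:

In polar coordinates (x = r cos θ, y = r sin θ, dA = r dr dθ) the integrand becomes 130r^4sin(θ)^4, so

    ∬_D (130y^4) dA = ∫_0^{2π} ∫_0^{6} (130r^4sin(θ)^4) · r dr dθ.

Inner (r from 0 to 6): 1010880sin(θ)^4.
Outer (θ from 0 to 2π): 758160π.

Therefore ∮_C P dx + Q dy = 758160π.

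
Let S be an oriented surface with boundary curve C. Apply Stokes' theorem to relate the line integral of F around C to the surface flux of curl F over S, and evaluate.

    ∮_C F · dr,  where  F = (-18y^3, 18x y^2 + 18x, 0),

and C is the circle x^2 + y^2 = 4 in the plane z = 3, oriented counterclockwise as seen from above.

Let S be the flat disk x^2 + y^2 ≤ 4 in the plane z = 3, with upward unit normal n̂ = ẑ. By Stokes' theorem,

    ∮_C F · dr = ∬_S (∇ × F) · n̂ dS = ∬_D (curl F)_z dA,

where D is the disk x^2 + y^2 ≤ 4.

Compute the curl of F = (-18y^3, 18x y^2 + 18x, 0):
    (∇ × F)_x = ∂F_z/∂y - ∂F_y/∂z = 0,
    (∇ × F)_y = ∂F_x/∂z - ∂F_z/∂x = 0,
    (∇ × F)_z = ∂F_y/∂x - ∂F_x/∂y = 72y^2 + 18.

On z = 3, (curl F)_z = 72y^2 + 18.

Convert to polar (x = r cos θ, y = r sin θ, dA = r dr dθ); the integrand becomes 72r^2sin(θ)^2 + 18, so

    ∬_D (curl F)_z dA = ∫_0^{2π} ∫_0^{2} (72r^2sin(θ)^2 + 18) · r dr dθ.

Inner (r from 0 to 2): 288sin(θ)^2 + 36.
Outer (θ from 0 to 2π): 360π.

Therefore ∮_C F · dr = 360π.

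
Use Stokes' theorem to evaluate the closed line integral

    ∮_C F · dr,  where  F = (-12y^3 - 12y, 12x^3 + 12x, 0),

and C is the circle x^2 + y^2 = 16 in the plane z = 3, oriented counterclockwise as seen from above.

Let S be the flat disk x^2 + y^2 ≤ 16 in the plane z = 3, with upward unit normal n̂ = ẑ. By Stokes' theorem,

    ∮_C F · dr = ∬_S (∇ × F) · n̂ dS = ∬_D (curl F)_z dA,

where D is the disk x^2 + y^2 ≤ 16.

Compute the curl of F = (-12y^3 - 12y, 12x^3 + 12x, 0):
    (∇ × F)_x = ∂F_z/∂y - ∂F_y/∂z = 0,
    (∇ × F)_y = ∂F_x/∂z - ∂F_z/∂x = 0,
    (∇ × F)_z = ∂F_y/∂x - ∂F_x/∂y = 36x^2 + 36y^2 + 24.

On z = 3, (curl F)_z = 36x^2 + 36y^2 + 24.

Convert to polar (x = r cos θ, y = r sin θ, dA = r dr dθ); the integrand becomes 36r^2 + 24, so

    ∬_D (curl F)_z dA = ∫_0^{2π} ∫_0^{4} (36r^2 + 24) · r dr dθ.

Inner (r from 0 to 4): 2496.
Outer (θ from 0 to 2π): 4992π.

Therefore ∮_C F · dr = 4992π.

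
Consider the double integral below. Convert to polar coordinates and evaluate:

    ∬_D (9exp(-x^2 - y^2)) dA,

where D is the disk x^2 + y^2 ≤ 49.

The region D is 0 ≤ r ≤ 7, 0 ≤ θ ≤ 2π in polar coordinates, where x = r cos(θ), y = r sin(θ), and dA = r dr dθ.

Under the substitution, the integrand becomes 9exp(-r^2), so

    ∬_D (9exp(-x^2 - y^2)) dA = ∫_{0}^{2π} ∫_{0}^{7} (9exp(-r^2)) · r dr dθ.

Inner integral (in r): ∫_{0}^{7} (9exp(-r^2)) · r dr = 9/2 - 9exp(-49)/2.

Outer integral (in θ): ∫_{0}^{2π} (9/2 - 9exp(-49)/2) dθ = -9π exp(-49) + 9π.

Therefore ∬_D (9exp(-x^2 - y^2)) dA = -9π exp(-49) + 9π.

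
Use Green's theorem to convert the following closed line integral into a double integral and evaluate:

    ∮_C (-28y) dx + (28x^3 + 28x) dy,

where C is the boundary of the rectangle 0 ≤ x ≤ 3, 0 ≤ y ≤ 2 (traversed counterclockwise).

Green's theorem converts the closed line integral into a double integral over the enclosed region D:

    ∮_C P dx + Q dy = ∬_D (∂Q/∂x - ∂P/∂y) dA.

Here P = -28y, Q = 28x^3 + 28x, so

    ∂Q/∂x = 84x^2 + 28,    ∂P/∂y = -28,
    ∂Q/∂x - ∂P/∂y = 84x^2 + 56.

D is the region 0 ≤ x ≤ 3, 0 ≤ y ≤ 2. Evaluating the double integral:

    ∬_D (84x^2 + 56) dA = ∫_0^{3} ∫_0^{2} (84x^2 + 56) dy dx.

Inner (y from 0 to 2): 168x^2 + 112.
Outer (x from 0 to 3): 1848.

Therefore ∮_C P dx + Q dy = 1848.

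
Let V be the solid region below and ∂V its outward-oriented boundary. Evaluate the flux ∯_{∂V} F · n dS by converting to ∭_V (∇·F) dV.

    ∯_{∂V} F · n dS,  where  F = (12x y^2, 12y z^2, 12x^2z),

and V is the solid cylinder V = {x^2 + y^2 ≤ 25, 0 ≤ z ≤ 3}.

By the divergence theorem,

    ∯_{∂V} F · n dS = ∭_V (∇ · F) dV.

Compute the divergence:
    ∇ · F = ∂F_x/∂x + ∂F_y/∂y + ∂F_z/∂z = 12y^2 + 12z^2 + 12x^2 = 12x^2 + 12y^2 + 12z^2.

In cylindrical coordinates, x = r cos(θ), y = r sin(θ), z = z, dV = r dr dθ dz, with 0 ≤ r ≤ 5, 0 ≤ θ ≤ 2π, 0 ≤ z ≤ 3.

The integrand, after substitution and multiplying by the volume element, becomes (12r^2 + 12z^2) · r, so

    ∭_V (∇·F) dV = ∫_0^{2π} ∫_0^{5} ∫_0^{3} (12r^2 + 12z^2) · r dz dr dθ.

Inner (z from 0 to 3): 36r (r^2 + 3).
Middle (r from 0 to 5): 6975.
Outer (θ from 0 to 2π): 13950π.

Therefore ∯_{∂V} F · n dS = 13950π.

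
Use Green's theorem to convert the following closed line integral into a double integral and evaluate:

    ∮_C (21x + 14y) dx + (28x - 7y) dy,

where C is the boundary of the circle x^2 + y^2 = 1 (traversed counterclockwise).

Green's theorem converts the closed line integral into a double integral over the enclosed region D:

    ∮_C P dx + Q dy = ∬_D (∂Q/∂x - ∂P/∂y) dA.

Here P = 21x + 14y, Q = 28x - 7y, so

    ∂Q/∂x = 28,    ∂P/∂y = 14,
    ∂Q/∂x - ∂P/∂y = 14.

D is the region x^2 + y^2 ≤ 1. Evaluating the double integral:

In polar coordinates (x = r cos θ, y = r sin θ, dA = r dr dθ) the integrand becomes 14, so

    ∬_D (14) dA = ∫_0^{2π} ∫_0^{1} (14) · r dr dθ.

Inner (r from 0 to 1): 7.
Outer (θ from 0 to 2π): 14π.

Therefore ∮_C P dx + Q dy = 14π.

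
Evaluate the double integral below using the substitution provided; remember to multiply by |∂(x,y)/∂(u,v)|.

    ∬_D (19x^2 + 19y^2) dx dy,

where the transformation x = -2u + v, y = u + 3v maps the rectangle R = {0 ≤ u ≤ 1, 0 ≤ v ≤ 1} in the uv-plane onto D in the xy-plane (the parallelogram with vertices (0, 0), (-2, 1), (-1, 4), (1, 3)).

Compute the Jacobian determinant of (x, y) with respect to (u, v):

    ∂(x,y)/∂(u,v) = | -2  1 | = (-2)(3) - (1)(1) = -7.
                   | 1  3 |

Its absolute value is |J| = 7 (the area scaling factor).

Substituting x = -2u + v, y = u + 3v into the integrand,

    19x^2 + 19y^2 → 95u^2 + 38u v + 190v^2,

so the integral becomes

    ∬_R (95u^2 + 38u v + 190v^2) · |J| du dv = ∫_0^1 ∫_0^1 (665u^2 + 266u v + 1330v^2) dv du.

Inner (v): 665u^2 + 133u + 1330/3.
Outer (u): 1463/2.

Therefore ∬_D (19x^2 + 19y^2) dx dy = 1463/2.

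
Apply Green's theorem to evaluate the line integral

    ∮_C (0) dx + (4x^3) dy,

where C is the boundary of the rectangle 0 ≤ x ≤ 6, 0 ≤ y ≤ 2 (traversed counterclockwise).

Green's theorem converts the closed line integral into a double integral over the enclosed region D:

    ∮_C P dx + Q dy = ∬_D (∂Q/∂x - ∂P/∂y) dA.

Here P = 0, Q = 4x^3, so

    ∂Q/∂x = 12x^2,    ∂P/∂y = 0,
    ∂Q/∂x - ∂P/∂y = 12x^2.

D is the region 0 ≤ x ≤ 6, 0 ≤ y ≤ 2. Evaluating the double integral:

    ∬_D (12x^2) dA = ∫_0^{6} ∫_0^{2} (12x^2) dy dx.

Inner (y from 0 to 2): 24x^2.
Outer (x from 0 to 6): 1728.

Therefore ∮_C P dx + Q dy = 1728.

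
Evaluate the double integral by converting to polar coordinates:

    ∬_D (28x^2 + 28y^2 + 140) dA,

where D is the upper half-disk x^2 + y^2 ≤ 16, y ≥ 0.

The region D is 0 ≤ r ≤ 4, 0 ≤ θ ≤ π in polar coordinates, where x = r cos(θ), y = r sin(θ), and dA = r dr dθ.

Under the substitution, the integrand becomes 28r^2 + 140, so

    ∬_D (28x^2 + 28y^2 + 140) dA = ∫_{0}^{π} ∫_{0}^{4} (28r^2 + 140) · r dr dθ.

Inner integral (in r): ∫_{0}^{4} (28r^2 + 140) · r dr = 2912.

Outer integral (in θ): ∫_{0}^{π} (2912) dθ = 2912π.

Therefore ∬_D (28x^2 + 28y^2 + 140) dA = 2912π.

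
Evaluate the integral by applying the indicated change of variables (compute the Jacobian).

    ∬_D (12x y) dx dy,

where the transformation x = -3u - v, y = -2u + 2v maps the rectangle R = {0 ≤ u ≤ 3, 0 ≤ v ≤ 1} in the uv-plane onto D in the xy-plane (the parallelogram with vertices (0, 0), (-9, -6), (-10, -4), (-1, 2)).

Compute the Jacobian determinant of (x, y) with respect to (u, v):

    ∂(x,y)/∂(u,v) = | -3  -1 | = (-3)(2) - (-1)(-2) = -8.
                   | -2  2 |

Its absolute value is |J| = 8 (the area scaling factor).

Substituting x = -3u - v, y = -2u + 2v into the integrand,

    12x y → 72u^2 - 48u v - 24v^2,

so the integral becomes

    ∬_R (72u^2 - 48u v - 24v^2) · |J| du dv = ∫_0^3 ∫_0^1 (576u^2 - 384u v - 192v^2) dv du.

Inner (v): 576u^2 - 192u - 64.
Outer (u): 4128.

Therefore ∬_D (12x y) dx dy = 4128.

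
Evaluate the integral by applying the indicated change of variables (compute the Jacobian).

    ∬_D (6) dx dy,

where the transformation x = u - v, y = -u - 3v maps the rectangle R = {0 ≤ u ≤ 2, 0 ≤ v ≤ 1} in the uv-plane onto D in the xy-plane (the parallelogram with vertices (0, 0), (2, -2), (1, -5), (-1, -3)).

Compute the Jacobian determinant of (x, y) with respect to (u, v):

    ∂(x,y)/∂(u,v) = | 1  -1 | = (1)(-3) - (-1)(-1) = -4.
                   | -1  -3 |

Its absolute value is |J| = 4 (the area scaling factor).

Substituting x = u - v, y = -u - 3v into the integrand,

    6 → 6,

so the integral becomes

    ∬_R (6) · |J| du dv = ∫_0^2 ∫_0^1 (24) dv du.

Inner (v): 24.
Outer (u): 48.

Therefore ∬_D (6) dx dy = 48.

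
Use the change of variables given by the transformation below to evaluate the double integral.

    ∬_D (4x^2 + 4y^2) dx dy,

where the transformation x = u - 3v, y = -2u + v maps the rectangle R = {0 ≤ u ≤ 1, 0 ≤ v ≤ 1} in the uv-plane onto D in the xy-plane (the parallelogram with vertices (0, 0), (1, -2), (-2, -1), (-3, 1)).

Compute the Jacobian determinant of (x, y) with respect to (u, v):

    ∂(x,y)/∂(u,v) = | 1  -3 | = (1)(1) - (-3)(-2) = -5.
                   | -2  1 |

Its absolute value is |J| = 5 (the area scaling factor).

Substituting x = u - 3v, y = -2u + v into the integrand,

    4x^2 + 4y^2 → 20u^2 - 40u v + 40v^2,

so the integral becomes

    ∬_R (20u^2 - 40u v + 40v^2) · |J| du dv = ∫_0^1 ∫_0^1 (100u^2 - 200u v + 200v^2) dv du.

Inner (v): 100u^2 - 100u + 200/3.
Outer (u): 50.

Therefore ∬_D (4x^2 + 4y^2) dx dy = 50.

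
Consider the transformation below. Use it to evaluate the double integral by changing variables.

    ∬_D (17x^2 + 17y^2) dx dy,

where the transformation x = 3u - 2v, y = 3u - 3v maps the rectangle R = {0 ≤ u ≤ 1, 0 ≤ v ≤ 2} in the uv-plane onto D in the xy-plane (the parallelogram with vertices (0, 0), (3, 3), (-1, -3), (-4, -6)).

Compute the Jacobian determinant of (x, y) with respect to (u, v):

    ∂(x,y)/∂(u,v) = | 3  -2 | = (3)(-3) - (-2)(3) = -3.
                   | 3  -3 |

Its absolute value is |J| = 3 (the area scaling factor).

Substituting x = 3u - 2v, y = 3u - 3v into the integrand,

    17x^2 + 17y^2 → 306u^2 - 510u v + 221v^2,

so the integral becomes

    ∬_R (306u^2 - 510u v + 221v^2) · |J| du dv = ∫_0^1 ∫_0^2 (918u^2 - 1530u v + 663v^2) dv du.

Inner (v): 1836u^2 - 3060u + 1768.
Outer (u): 850.

Therefore ∬_D (17x^2 + 17y^2) dx dy = 850.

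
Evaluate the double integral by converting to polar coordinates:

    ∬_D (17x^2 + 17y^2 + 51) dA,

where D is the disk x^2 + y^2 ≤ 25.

The region D is 0 ≤ r ≤ 5, 0 ≤ θ ≤ 2π in polar coordinates, where x = r cos(θ), y = r sin(θ), and dA = r dr dθ.

Under the substitution, the integrand becomes 17r^2 + 51, so

    ∬_D (17x^2 + 17y^2 + 51) dA = ∫_{0}^{2π} ∫_{0}^{5} (17r^2 + 51) · r dr dθ.

Inner integral (in r): ∫_{0}^{5} (17r^2 + 51) · r dr = 13175/4.

Outer integral (in θ): ∫_{0}^{2π} (13175/4) dθ = 13175π/2.

Therefore ∬_D (17x^2 + 17y^2 + 51) dA = 13175π/2.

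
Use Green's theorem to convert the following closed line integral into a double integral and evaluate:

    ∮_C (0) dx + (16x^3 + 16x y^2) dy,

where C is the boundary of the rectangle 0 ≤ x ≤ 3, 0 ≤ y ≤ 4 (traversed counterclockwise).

Green's theorem converts the closed line integral into a double integral over the enclosed region D:

    ∮_C P dx + Q dy = ∬_D (∂Q/∂x - ∂P/∂y) dA.

Here P = 0, Q = 16x^3 + 16x y^2, so

    ∂Q/∂x = 48x^2 + 16y^2,    ∂P/∂y = 0,
    ∂Q/∂x - ∂P/∂y = 48x^2 + 16y^2.

D is the region 0 ≤ x ≤ 3, 0 ≤ y ≤ 4. Evaluating the double integral:

    ∬_D (48x^2 + 16y^2) dA = ∫_0^{3} ∫_0^{4} (48x^2 + 16y^2) dy dx.

Inner (y from 0 to 4): 192x^2 + 1024/3.
Outer (x from 0 to 3): 2752.

Therefore ∮_C P dx + Q dy = 2752.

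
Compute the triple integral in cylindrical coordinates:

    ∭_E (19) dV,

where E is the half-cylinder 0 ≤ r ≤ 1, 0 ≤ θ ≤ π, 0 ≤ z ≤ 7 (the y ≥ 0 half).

In cylindrical coordinates, x = r cos(θ), y = r sin(θ), z = z, and dV = r dr dθ dz.

The integrand becomes 19, so

    ∭_E (19) dV = ∫_{0}^{π} ∫_{0}^{1} ∫_{0}^{7} (19) · r dz dr dθ.

Inner (z): 133r.
Middle (r from 0 to 1): 133/2.
Outer (θ): 133π/2.

Therefore the triple integral equals 133π/2.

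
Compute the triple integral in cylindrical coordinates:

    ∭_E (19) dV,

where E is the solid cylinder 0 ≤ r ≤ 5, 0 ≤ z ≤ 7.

In cylindrical coordinates, x = r cos(θ), y = r sin(θ), z = z, and dV = r dr dθ dz.

The integrand becomes 19, so

    ∭_E (19) dV = ∫_{0}^{2π} ∫_{0}^{5} ∫_{0}^{7} (19) · r dz dr dθ.

Inner (z): 133r.
Middle (r from 0 to 5): 3325/2.
Outer (θ): 3325π.

Therefore the triple integral equals 3325π.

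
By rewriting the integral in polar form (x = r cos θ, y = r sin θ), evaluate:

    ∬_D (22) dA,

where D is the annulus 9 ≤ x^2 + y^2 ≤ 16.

The region D is 3 ≤ r ≤ 4, 0 ≤ θ ≤ 2π in polar coordinates, where x = r cos(θ), y = r sin(θ), and dA = r dr dθ.

Under the substitution, the integrand becomes 22, so

    ∬_D (22) dA = ∫_{0}^{2π} ∫_{3}^{4} (22) · r dr dθ.

Inner integral (in r): ∫_{3}^{4} (22) · r dr = 77.

Outer integral (in θ): ∫_{0}^{2π} (77) dθ = 154π.

Therefore ∬_D (22) dA = 154π.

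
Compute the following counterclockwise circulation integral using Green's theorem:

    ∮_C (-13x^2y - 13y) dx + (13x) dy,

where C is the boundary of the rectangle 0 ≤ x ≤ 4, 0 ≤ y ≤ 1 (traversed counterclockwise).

Green's theorem converts the closed line integral into a double integral over the enclosed region D:

    ∮_C P dx + Q dy = ∬_D (∂Q/∂x - ∂P/∂y) dA.

Here P = -13x^2y - 13y, Q = 13x, so

    ∂Q/∂x = 13,    ∂P/∂y = -13x^2 - 13,
    ∂Q/∂x - ∂P/∂y = 13x^2 + 26.

D is the region 0 ≤ x ≤ 4, 0 ≤ y ≤ 1. Evaluating the double integral:

    ∬_D (13x^2 + 26) dA = ∫_0^{4} ∫_0^{1} (13x^2 + 26) dy dx.

Inner (y from 0 to 1): 13x^2 + 26.
Outer (x from 0 to 4): 1144/3.

Therefore ∮_C P dx + Q dy = 1144/3.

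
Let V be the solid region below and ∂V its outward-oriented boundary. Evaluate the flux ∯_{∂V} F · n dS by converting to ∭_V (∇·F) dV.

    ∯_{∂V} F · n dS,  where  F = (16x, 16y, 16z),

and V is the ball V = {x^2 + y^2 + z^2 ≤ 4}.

By the divergence theorem,

    ∯_{∂V} F · n dS = ∭_V (∇ · F) dV.

Compute the divergence:
    ∇ · F = ∂F_x/∂x + ∂F_y/∂y + ∂F_z/∂z = 16 + 16 + 16 = 48.

In spherical coordinates, x = ρ sin(φ) cos(θ), y = ρ sin(φ) sin(θ), z = ρ cos(φ), dV = ρ^2 sin(φ) dρ dφ dθ, with 0 ≤ ρ ≤ 2, 0 ≤ φ ≤ π, 0 ≤ θ ≤ 2π.

The integrand, after substitution and multiplying by the volume element, becomes (48) · ρ^2 sin(φ), so

    ∭_V (∇·F) dV = ∫_0^{2π} ∫_0^{π} ∫_0^{2} (48) · ρ^2 sin(φ) dρ dφ dθ.

Inner (ρ from 0 to 2): 128sin(φ).
Middle (φ from 0 to π): 256.
Outer (θ from 0 to 2π): 512π.

Therefore ∯_{∂V} F · n dS = 512π.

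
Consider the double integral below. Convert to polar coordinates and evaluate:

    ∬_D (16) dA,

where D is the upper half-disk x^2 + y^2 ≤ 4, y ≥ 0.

The region D is 0 ≤ r ≤ 2, 0 ≤ θ ≤ π in polar coordinates, where x = r cos(θ), y = r sin(θ), and dA = r dr dθ.

Under the substitution, the integrand becomes 16, so

    ∬_D (16) dA = ∫_{0}^{π} ∫_{0}^{2} (16) · r dr dθ.

Inner integral (in r): ∫_{0}^{2} (16) · r dr = 32.

Outer integral (in θ): ∫_{0}^{π} (32) dθ = 32π.

Therefore ∬_D (16) dA = 32π.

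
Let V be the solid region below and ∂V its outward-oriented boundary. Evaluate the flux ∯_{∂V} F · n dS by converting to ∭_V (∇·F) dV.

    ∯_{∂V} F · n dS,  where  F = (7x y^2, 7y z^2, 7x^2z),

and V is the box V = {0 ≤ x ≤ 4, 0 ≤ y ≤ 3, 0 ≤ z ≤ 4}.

By the divergence theorem,

    ∯_{∂V} F · n dS = ∭_V (∇ · F) dV.

Compute the divergence:
    ∇ · F = ∂F_x/∂x + ∂F_y/∂y + ∂F_z/∂z = 7y^2 + 7z^2 + 7x^2 = 7x^2 + 7y^2 + 7z^2.

V is a rectangular box, so dV = dx dy dz with 0 ≤ x ≤ 4, 0 ≤ y ≤ 3, 0 ≤ z ≤ 4.

Integrate (7x^2 + 7y^2 + 7z^2) over V as an iterated integral:

    ∭_V (∇·F) dV = ∫_0^{4} ∫_0^{3} ∫_0^{4} (7x^2 + 7y^2 + 7z^2) dz dy dx.

Inner (z from 0 to 4): 28x^2 + 28y^2 + 448/3.
Middle (y from 0 to 3): 84x^2 + 700.
Outer (x from 0 to 4): 4592.

Therefore ∯_{∂V} F · n dS = 4592.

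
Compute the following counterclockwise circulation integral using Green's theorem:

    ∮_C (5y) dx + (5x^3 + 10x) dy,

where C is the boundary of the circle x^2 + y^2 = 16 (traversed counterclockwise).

Green's theorem converts the closed line integral into a double integral over the enclosed region D:

    ∮_C P dx + Q dy = ∬_D (∂Q/∂x - ∂P/∂y) dA.

Here P = 5y, Q = 5x^3 + 10x, so

    ∂Q/∂x = 15x^2 + 10,    ∂P/∂y = 5,
    ∂Q/∂x - ∂P/∂y = 15x^2 + 5.

D is the region x^2 + y^2 ≤ 16. Evaluating the double integral:

In polar coordinates (x = r cos θ, y = r sin θ, dA = r dr dθ) the integrand becomes 15r^2cos(θ)^2 + 5, so

    ∬_D (15x^2 + 5) dA = ∫_0^{2π} ∫_0^{4} (15r^2cos(θ)^2 + 5) · r dr dθ.

Inner (r from 0 to 4): 960cos(θ)^2 + 40.
Outer (θ from 0 to 2π): 1040π.

Therefore ∮_C P dx + Q dy = 1040π.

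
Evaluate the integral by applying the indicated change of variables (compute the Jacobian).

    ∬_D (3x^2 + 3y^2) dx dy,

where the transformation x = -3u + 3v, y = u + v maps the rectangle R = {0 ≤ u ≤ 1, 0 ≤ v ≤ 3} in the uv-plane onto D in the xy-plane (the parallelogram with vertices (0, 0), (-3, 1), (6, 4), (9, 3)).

Compute the Jacobian determinant of (x, y) with respect to (u, v):

    ∂(x,y)/∂(u,v) = | -3  3 | = (-3)(1) - (3)(1) = -6.
                   | 1  1 |

Its absolute value is |J| = 6 (the area scaling factor).

Substituting x = -3u + 3v, y = u + v into the integrand,

    3x^2 + 3y^2 → 30u^2 - 48u v + 30v^2,

so the integral becomes

    ∬_R (30u^2 - 48u v + 30v^2) · |J| du dv = ∫_0^1 ∫_0^3 (180u^2 - 288u v + 180v^2) dv du.

Inner (v): 540u^2 - 1296u + 1620.
Outer (u): 1152.

Therefore ∬_D (3x^2 + 3y^2) dx dy = 1152.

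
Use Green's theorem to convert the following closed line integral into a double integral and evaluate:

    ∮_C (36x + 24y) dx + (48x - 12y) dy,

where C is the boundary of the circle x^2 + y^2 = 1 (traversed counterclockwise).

Green's theorem converts the closed line integral into a double integral over the enclosed region D:

    ∮_C P dx + Q dy = ∬_D (∂Q/∂x - ∂P/∂y) dA.

Here P = 36x + 24y, Q = 48x - 12y, so

    ∂Q/∂x = 48,    ∂P/∂y = 24,
    ∂Q/∂x - ∂P/∂y = 24.

D is the region x^2 + y^2 ≤ 1. Evaluating the double integral:

In polar coordinates (x = r cos θ, y = r sin θ, dA = r dr dθ) the integrand becomes 24, so

    ∬_D (24) dA = ∫_0^{2π} ∫_0^{1} (24) · r dr dθ.

Inner (r from 0 to 1): 12.
Outer (θ from 0 to 2π): 24π.

Therefore ∮_C P dx + Q dy = 24π.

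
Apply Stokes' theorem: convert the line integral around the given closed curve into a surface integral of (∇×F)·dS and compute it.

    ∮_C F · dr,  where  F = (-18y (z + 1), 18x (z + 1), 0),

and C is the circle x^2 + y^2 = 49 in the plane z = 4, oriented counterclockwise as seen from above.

Let S be the flat disk x^2 + y^2 ≤ 49 in the plane z = 4, with upward unit normal n̂ = ẑ. By Stokes' theorem,

    ∮_C F · dr = ∬_S (∇ × F) · n̂ dS = ∬_D (curl F)_z dA,

where D is the disk x^2 + y^2 ≤ 49.

Compute the curl of F = (-18y (z + 1), 18x (z + 1), 0):
    (∇ × F)_x = ∂F_z/∂y - ∂F_y/∂z = -18x,
    (∇ × F)_y = ∂F_x/∂z - ∂F_z/∂x = -18y,
    (∇ × F)_z = ∂F_y/∂x - ∂F_x/∂y = 36z + 36.

On z = 4, (curl F)_z = 180.

Convert to polar (x = r cos θ, y = r sin θ, dA = r dr dθ); the integrand becomes 180, so

    ∬_D (curl F)_z dA = ∫_0^{2π} ∫_0^{7} (180) · r dr dθ.

Inner (r from 0 to 7): 4410.
Outer (θ from 0 to 2π): 8820π.

Therefore ∮_C F · dr = 8820π.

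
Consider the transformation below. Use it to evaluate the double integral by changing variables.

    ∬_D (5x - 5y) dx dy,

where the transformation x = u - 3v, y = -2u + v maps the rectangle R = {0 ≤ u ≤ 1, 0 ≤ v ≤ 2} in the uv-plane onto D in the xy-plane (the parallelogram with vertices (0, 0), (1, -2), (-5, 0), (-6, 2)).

Compute the Jacobian determinant of (x, y) with respect to (u, v):

    ∂(x,y)/∂(u,v) = | 1  -3 | = (1)(1) - (-3)(-2) = -5.
                   | -2  1 |

Its absolute value is |J| = 5 (the area scaling factor).

Substituting x = u - 3v, y = -2u + v into the integrand,

    5x - 5y → 15u - 20v,

so the integral becomes

    ∬_R (15u - 20v) · |J| du dv = ∫_0^1 ∫_0^2 (75u - 100v) dv du.

Inner (v): 150u - 200.
Outer (u): -125.

Therefore ∬_D (5x - 5y) dx dy = -125.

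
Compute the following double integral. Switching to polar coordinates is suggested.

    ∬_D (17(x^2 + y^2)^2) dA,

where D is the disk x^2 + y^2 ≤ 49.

The region D is 0 ≤ r ≤ 7, 0 ≤ θ ≤ 2π in polar coordinates, where x = r cos(θ), y = r sin(θ), and dA = r dr dθ.

Under the substitution, the integrand becomes 17r^4, so

    ∬_D (17(x^2 + y^2)^2) dA = ∫_{0}^{2π} ∫_{0}^{7} (17r^4) · r dr dθ.

Inner integral (in r): ∫_{0}^{7} (17r^4) · r dr = 2000033/6.

Outer integral (in θ): ∫_{0}^{2π} (2000033/6) dθ = 2000033π/3.

Therefore ∬_D (17(x^2 + y^2)^2) dA = 2000033π/3.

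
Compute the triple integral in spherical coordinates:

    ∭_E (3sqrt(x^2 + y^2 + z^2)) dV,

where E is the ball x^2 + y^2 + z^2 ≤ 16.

In spherical coordinates, x = ρ sin(φ) cos(θ), y = ρ sin(φ) sin(θ), z = ρ cos(φ), and dV = ρ^2 sin(φ) dρ dφ dθ.

The integrand becomes 3ρ, so

    ∭_E (3sqrt(x^2 + y^2 + z^2)) dV = ∫_{0}^{2π} ∫_{0}^{π} ∫_{0}^{4} (3ρ) · ρ^2 sin(φ) dρ dφ dθ.

Inner (ρ): 192sin(φ).
Middle (φ): 384.
Outer (θ): 768π.

Therefore the triple integral equals 768π.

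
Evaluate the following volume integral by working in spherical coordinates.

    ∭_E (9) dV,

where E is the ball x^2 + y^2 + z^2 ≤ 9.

In spherical coordinates, x = ρ sin(φ) cos(θ), y = ρ sin(φ) sin(θ), z = ρ cos(φ), and dV = ρ^2 sin(φ) dρ dφ dθ.

The integrand becomes 9, so

    ∭_E (9) dV = ∫_{0}^{2π} ∫_{0}^{π} ∫_{0}^{3} (9) · ρ^2 sin(φ) dρ dφ dθ.

Inner (ρ): 81sin(φ).
Middle (φ): 162.
Outer (θ): 324π.

Therefore the triple integral equals 324π.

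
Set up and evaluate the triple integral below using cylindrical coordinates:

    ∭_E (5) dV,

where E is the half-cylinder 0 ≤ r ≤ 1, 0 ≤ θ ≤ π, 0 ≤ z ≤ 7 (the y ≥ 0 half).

In cylindrical coordinates, x = r cos(θ), y = r sin(θ), z = z, and dV = r dr dθ dz.

The integrand becomes 5, so

    ∭_E (5) dV = ∫_{0}^{π} ∫_{0}^{1} ∫_{0}^{7} (5) · r dz dr dθ.

Inner (z): 35r.
Middle (r from 0 to 1): 35/2.
Outer (θ): 35π/2.

Therefore the triple integral equals 35π/2.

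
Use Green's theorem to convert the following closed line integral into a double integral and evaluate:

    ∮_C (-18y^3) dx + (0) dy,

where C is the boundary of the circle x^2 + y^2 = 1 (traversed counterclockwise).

Green's theorem converts the closed line integral into a double integral over the enclosed region D:

    ∮_C P dx + Q dy = ∬_D (∂Q/∂x - ∂P/∂y) dA.

Here P = -18y^3, Q = 0, so

    ∂Q/∂x = 0,    ∂P/∂y = -54y^2,
    ∂Q/∂x - ∂P/∂y = 54y^2.

D is the region x^2 + y^2 ≤ 1. Evaluating the double integral:

In polar coordinates (x = r cos θ, y = r sin θ, dA = r dr dθ) the integrand becomes 54r^2sin(θ)^2, so

    ∬_D (54y^2) dA = ∫_0^{2π} ∫_0^{1} (54r^2sin(θ)^2) · r dr dθ.

Inner (r from 0 to 1): 27sin(θ)^2/2.
Outer (θ from 0 to 2π): 27π/2.

Therefore ∮_C P dx + Q dy = 27π/2.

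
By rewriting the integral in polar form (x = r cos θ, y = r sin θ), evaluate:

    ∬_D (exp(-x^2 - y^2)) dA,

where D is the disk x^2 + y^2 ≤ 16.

The region D is 0 ≤ r ≤ 4, 0 ≤ θ ≤ 2π in polar coordinates, where x = r cos(θ), y = r sin(θ), and dA = r dr dθ.

Under the substitution, the integrand becomes exp(-r^2), so

    ∬_D (exp(-x^2 - y^2)) dA = ∫_{0}^{2π} ∫_{0}^{4} (exp(-r^2)) · r dr dθ.

Inner integral (in r): ∫_{0}^{4} (exp(-r^2)) · r dr = -(1 - exp(16))exp(-16)/2.

Outer integral (in θ): ∫_{0}^{2π} (-(1 - exp(16))exp(-16)/2) dθ = -π exp(-16) + π.

Therefore ∬_D (exp(-x^2 - y^2)) dA = -π exp(-16) + π.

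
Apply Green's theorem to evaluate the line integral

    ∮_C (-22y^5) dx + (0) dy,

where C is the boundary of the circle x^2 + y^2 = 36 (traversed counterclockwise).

Green's theorem converts the closed line integral into a double integral over the enclosed region D:

    ∮_C P dx + Q dy = ∬_D (∂Q/∂x - ∂P/∂y) dA.

Here P = -22y^5, Q = 0, so

    ∂Q/∂x = 0,    ∂P/∂y = -110y^4,
    ∂Q/∂x - ∂P/∂y = 110y^4.

D is the region x^2 + y^2 ≤ 36. Evaluating the double integral:

In polar coordinates (x = r cos θ, y = r sin θ, dA = r dr dθ) the integrand becomes 110r^4sin(θ)^4, so

    ∬_D (110y^4) dA = ∫_0^{2π} ∫_0^{6} (110r^4sin(θ)^4) · r dr dθ.

Inner (r from 0 to 6): 855360sin(θ)^4.
Outer (θ from 0 to 2π): 641520π.

Therefore ∮_C P dx + Q dy = 641520π.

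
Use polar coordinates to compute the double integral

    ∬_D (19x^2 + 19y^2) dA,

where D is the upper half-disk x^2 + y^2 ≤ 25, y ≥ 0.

The region D is 0 ≤ r ≤ 5, 0 ≤ θ ≤ π in polar coordinates, where x = r cos(θ), y = r sin(θ), and dA = r dr dθ.

Under the substitution, the integrand becomes 19r^2, so

    ∬_D (19x^2 + 19y^2) dA = ∫_{0}^{π} ∫_{0}^{5} (19r^2) · r dr dθ.

Inner integral (in r): ∫_{0}^{5} (19r^2) · r dr = 11875/4.

Outer integral (in θ): ∫_{0}^{π} (11875/4) dθ = 11875π/4.

Therefore ∬_D (19x^2 + 19y^2) dA = 11875π/4.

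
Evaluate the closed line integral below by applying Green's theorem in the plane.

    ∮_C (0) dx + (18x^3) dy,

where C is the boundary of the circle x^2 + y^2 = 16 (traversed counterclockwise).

Green's theorem converts the closed line integral into a double integral over the enclosed region D:

    ∮_C P dx + Q dy = ∬_D (∂Q/∂x - ∂P/∂y) dA.

Here P = 0, Q = 18x^3, so

    ∂Q/∂x = 54x^2,    ∂P/∂y = 0,
    ∂Q/∂x - ∂P/∂y = 54x^2.

D is the region x^2 + y^2 ≤ 16. Evaluating the double integral:

In polar coordinates (x = r cos θ, y = r sin θ, dA = r dr dθ) the integrand becomes 54r^2cos(θ)^2, so

    ∬_D (54x^2) dA = ∫_0^{2π} ∫_0^{4} (54r^2cos(θ)^2) · r dr dθ.

Inner (r from 0 to 4): 3456cos(θ)^2.
Outer (θ from 0 to 2π): 3456π.

Therefore ∮_C P dx + Q dy = 3456π.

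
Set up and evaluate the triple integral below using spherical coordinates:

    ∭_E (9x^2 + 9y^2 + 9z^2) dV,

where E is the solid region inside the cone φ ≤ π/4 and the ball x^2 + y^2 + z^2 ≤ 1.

In spherical coordinates, x = ρ sin(φ) cos(θ), y = ρ sin(φ) sin(θ), z = ρ cos(φ), and dV = ρ^2 sin(φ) dρ dφ dθ.

The integrand becomes 9ρ^2, so

    ∭_E (9x^2 + 9y^2 + 9z^2) dV = ∫_{0}^{2π} ∫_{0}^{π/4} ∫_{0}^{1} (9ρ^2) · ρ^2 sin(φ) dρ dφ dθ.

Inner (ρ): 9sin(φ)/5.
Middle (φ): 9/5 - 9sqrt(2)/10.
Outer (θ): 9π (2 - sqrt(2))/5.

Therefore the triple integral equals 9π (2 - sqrt(2))/5.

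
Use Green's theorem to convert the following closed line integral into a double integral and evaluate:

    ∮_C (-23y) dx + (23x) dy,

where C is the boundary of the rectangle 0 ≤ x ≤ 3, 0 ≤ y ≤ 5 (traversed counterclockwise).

Green's theorem converts the closed line integral into a double integral over the enclosed region D:

    ∮_C P dx + Q dy = ∬_D (∂Q/∂x - ∂P/∂y) dA.

Here P = -23y, Q = 23x, so

    ∂Q/∂x = 23,    ∂P/∂y = -23,
    ∂Q/∂x - ∂P/∂y = 46.

D is the region 0 ≤ x ≤ 3, 0 ≤ y ≤ 5. Evaluating the double integral:

    ∬_D (46) dA = ∫_0^{3} ∫_0^{5} (46) dy dx.

Inner (y from 0 to 5): 230.
Outer (x from 0 to 3): 690.

Therefore ∮_C P dx + Q dy = 690.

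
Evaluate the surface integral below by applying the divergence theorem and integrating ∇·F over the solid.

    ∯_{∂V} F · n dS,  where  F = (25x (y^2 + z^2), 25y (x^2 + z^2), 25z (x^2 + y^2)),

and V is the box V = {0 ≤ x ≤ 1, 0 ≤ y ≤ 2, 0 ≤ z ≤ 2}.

By the divergence theorem,

    ∯_{∂V} F · n dS = ∭_V (∇ · F) dV.

Compute the divergence:
    ∇ · F = ∂F_x/∂x + ∂F_y/∂y + ∂F_z/∂z = 25y^2 + 25z^2 + 25x^2 + 25z^2 + 25x^2 + 25y^2 = 50x^2 + 50y^2 + 50z^2.

V is a rectangular box, so dV = dx dy dz with 0 ≤ x ≤ 1, 0 ≤ y ≤ 2, 0 ≤ z ≤ 2.

Integrate (50x^2 + 50y^2 + 50z^2) over V as an iterated integral:

    ∭_V (∇·F) dV = ∫_0^{1} ∫_0^{2} ∫_0^{2} (50x^2 + 50y^2 + 50z^2) dz dy dx.

Inner (z from 0 to 2): 100x^2 + 100y^2 + 400/3.
Middle (y from 0 to 2): 200x^2 + 1600/3.
Outer (x from 0 to 1): 600.

Therefore ∯_{∂V} F · n dS = 600.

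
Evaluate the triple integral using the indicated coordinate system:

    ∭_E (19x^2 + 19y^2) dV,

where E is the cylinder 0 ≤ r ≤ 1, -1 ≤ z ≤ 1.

In cylindrical coordinates, x = r cos(θ), y = r sin(θ), z = z, and dV = r dr dθ dz.

The integrand becomes 19r^2, so

    ∭_E (19x^2 + 19y^2) dV = ∫_{0}^{2π} ∫_{0}^{1} ∫_{-1}^{1} (19r^2) · r dz dr dθ.

Inner (z): 38r^3.
Middle (r from 0 to 1): 19/2.
Outer (θ): 19π.

Therefore the triple integral equals 19π.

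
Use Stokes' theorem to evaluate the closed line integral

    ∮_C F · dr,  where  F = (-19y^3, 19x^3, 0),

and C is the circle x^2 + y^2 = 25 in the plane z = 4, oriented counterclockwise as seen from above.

Let S be the flat disk x^2 + y^2 ≤ 25 in the plane z = 4, with upward unit normal n̂ = ẑ. By Stokes' theorem,

    ∮_C F · dr = ∬_S (∇ × F) · n̂ dS = ∬_D (curl F)_z dA,

where D is the disk x^2 + y^2 ≤ 25.

Compute the curl of F = (-19y^3, 19x^3, 0):
    (∇ × F)_x = ∂F_z/∂y - ∂F_y/∂z = 0,
    (∇ × F)_y = ∂F_x/∂z - ∂F_z/∂x = 0,
    (∇ × F)_z = ∂F_y/∂x - ∂F_x/∂y = 57x^2 + 57y^2.

On z = 4, (curl F)_z = 57x^2 + 57y^2.

Convert to polar (x = r cos θ, y = r sin θ, dA = r dr dθ); the integrand becomes 57r^2, so

    ∬_D (curl F)_z dA = ∫_0^{2π} ∫_0^{5} (57r^2) · r dr dθ.

Inner (r from 0 to 5): 35625/4.
Outer (θ from 0 to 2π): 35625π/2.

Therefore ∮_C F · dr = 35625π/2.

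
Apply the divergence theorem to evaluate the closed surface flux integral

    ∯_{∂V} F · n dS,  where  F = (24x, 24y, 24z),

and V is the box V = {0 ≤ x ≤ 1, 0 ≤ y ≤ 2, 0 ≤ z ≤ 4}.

By the divergence theorem,

    ∯_{∂V} F · n dS = ∭_V (∇ · F) dV.

Compute the divergence:
    ∇ · F = ∂F_x/∂x + ∂F_y/∂y + ∂F_z/∂z = 24 + 24 + 24 = 72.

V is a rectangular box, so dV = dx dy dz with 0 ≤ x ≤ 1, 0 ≤ y ≤ 2, 0 ≤ z ≤ 4.

Integrate (72) over V as an iterated integral:

    ∭_V (∇·F) dV = ∫_0^{1} ∫_0^{2} ∫_0^{4} (72) dz dy dx.

Inner (z from 0 to 4): 288.
Middle (y from 0 to 2): 576.
Outer (x from 0 to 1): 576.

Therefore ∯_{∂V} F · n dS = 576.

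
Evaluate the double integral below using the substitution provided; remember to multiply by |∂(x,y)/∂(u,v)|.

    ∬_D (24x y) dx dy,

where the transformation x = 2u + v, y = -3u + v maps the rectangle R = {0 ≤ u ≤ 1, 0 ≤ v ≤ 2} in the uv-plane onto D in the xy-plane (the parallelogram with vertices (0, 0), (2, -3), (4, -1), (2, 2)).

Compute the Jacobian determinant of (x, y) with respect to (u, v):

    ∂(x,y)/∂(u,v) = | 2  1 | = (2)(1) - (1)(-3) = 5.
                   | -3  1 |

Its absolute value is |J| = 5 (the area scaling factor).

Substituting x = 2u + v, y = -3u + v into the integrand,

    24x y → -144u^2 - 24u v + 24v^2,

so the integral becomes

    ∬_R (-144u^2 - 24u v + 24v^2) · |J| du dv = ∫_0^1 ∫_0^2 (-720u^2 - 120u v + 120v^2) dv du.

Inner (v): -1440u^2 - 240u + 320.
Outer (u): -280.

Therefore ∬_D (24x y) dx dy = -280.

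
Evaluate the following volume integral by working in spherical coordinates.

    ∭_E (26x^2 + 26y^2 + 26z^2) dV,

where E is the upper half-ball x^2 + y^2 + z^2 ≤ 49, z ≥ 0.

In spherical coordinates, x = ρ sin(φ) cos(θ), y = ρ sin(φ) sin(θ), z = ρ cos(φ), and dV = ρ^2 sin(φ) dρ dφ dθ.

The integrand becomes 26ρ^2, so

    ∭_E (26x^2 + 26y^2 + 26z^2) dV = ∫_{0}^{2π} ∫_{0}^{π/2} ∫_{0}^{7} (26ρ^2) · ρ^2 sin(φ) dρ dφ dθ.

Inner (ρ): 436982sin(φ)/5.
Middle (φ): 436982/5.
Outer (θ): 873964π/5.

Therefore the triple integral equals 873964π/5.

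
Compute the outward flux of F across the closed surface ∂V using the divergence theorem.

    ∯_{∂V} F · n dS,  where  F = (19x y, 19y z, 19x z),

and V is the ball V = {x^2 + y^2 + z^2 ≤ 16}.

By the divergence theorem,

    ∯_{∂V} F · n dS = ∭_V (∇ · F) dV.

Compute the divergence:
    ∇ · F = ∂F_x/∂x + ∂F_y/∂y + ∂F_z/∂z = 19y + 19z + 19x = 19x + 19y + 19z.

In spherical coordinates, x = ρ sin(φ) cos(θ), y = ρ sin(φ) sin(θ), z = ρ cos(φ), dV = ρ^2 sin(φ) dρ dφ dθ, with 0 ≤ ρ ≤ 4, 0 ≤ φ ≤ π, 0 ≤ θ ≤ 2π.

The integrand, after substitution and multiplying by the volume element, becomes (19ρ (sqrt(2)sin(φ)sin(θ + π/4) + cos(φ))) · ρ^2 sin(φ), so

    ∭_V (∇·F) dV = ∫_0^{2π} ∫_0^{π} ∫_0^{4} (19ρ (sqrt(2)sin(φ)sin(θ + π/4) + cos(φ))) · ρ^2 sin(φ) dρ dφ dθ.

Inner (ρ from 0 to 4): 1216(sqrt(2)sin(φ)sin(θ + π/4) + cos(φ))sin(φ).
Middle (φ from 0 to π): 608sqrt(2)π sin(θ + π/4).
Outer (θ from 0 to 2π): 0.

Therefore ∯_{∂V} F · n dS = 0.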